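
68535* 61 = 4180635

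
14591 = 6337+8254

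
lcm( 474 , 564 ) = 44556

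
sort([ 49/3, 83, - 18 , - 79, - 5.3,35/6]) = [- 79, - 18, -5.3 , 35/6,  49/3, 83 ]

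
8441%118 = 63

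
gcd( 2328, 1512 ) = 24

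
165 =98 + 67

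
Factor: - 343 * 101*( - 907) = 31421201 = 7^3*101^1*907^1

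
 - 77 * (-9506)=731962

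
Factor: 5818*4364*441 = 2^3*3^2 * 7^2*1091^1 *2909^1  =  11196880632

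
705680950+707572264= 1413253214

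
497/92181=497/92181=0.01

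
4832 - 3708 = 1124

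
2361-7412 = -5051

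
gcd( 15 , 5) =5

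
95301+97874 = 193175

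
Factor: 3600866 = 2^1*41^1*43913^1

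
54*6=324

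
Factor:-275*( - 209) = 57475 = 5^2*11^2*19^1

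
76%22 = 10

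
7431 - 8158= - 727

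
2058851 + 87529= 2146380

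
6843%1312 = 283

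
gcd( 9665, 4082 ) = 1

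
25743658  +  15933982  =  41677640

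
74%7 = 4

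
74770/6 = 37385/3 = 12461.67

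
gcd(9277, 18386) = 1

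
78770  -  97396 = -18626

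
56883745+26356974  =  83240719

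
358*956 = 342248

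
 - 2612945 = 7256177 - 9869122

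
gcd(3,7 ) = 1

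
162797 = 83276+79521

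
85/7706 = 85/7706= 0.01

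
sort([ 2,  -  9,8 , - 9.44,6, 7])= [ - 9.44,  -  9, 2, 6,7,  8] 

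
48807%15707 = 1686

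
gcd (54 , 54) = 54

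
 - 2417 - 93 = - 2510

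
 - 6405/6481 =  - 6405/6481 = -0.99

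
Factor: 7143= 3^1 * 2381^1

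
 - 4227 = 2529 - 6756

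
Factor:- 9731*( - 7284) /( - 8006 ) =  - 2^1*3^1*37^1*263^1*607^1* 4003^(  -  1) = - 35440302/4003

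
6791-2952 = 3839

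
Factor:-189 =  - 3^3*7^1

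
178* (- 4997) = - 889466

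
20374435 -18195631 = 2178804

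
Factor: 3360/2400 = 7/5 = 5^(-1 )*7^1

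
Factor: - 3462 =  - 2^1*3^1*577^1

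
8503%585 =313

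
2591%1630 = 961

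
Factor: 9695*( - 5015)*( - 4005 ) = 3^2* 5^3*7^1*17^1 * 59^1*89^1*277^1  =  194724802125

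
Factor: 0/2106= 0^1 =0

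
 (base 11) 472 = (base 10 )563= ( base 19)1ac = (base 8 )1063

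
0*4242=0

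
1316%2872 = 1316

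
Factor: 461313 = 3^2 *51257^1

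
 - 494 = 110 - 604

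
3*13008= 39024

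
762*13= 9906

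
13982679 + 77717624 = 91700303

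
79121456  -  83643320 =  - 4521864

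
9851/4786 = 9851/4786 = 2.06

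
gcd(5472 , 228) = 228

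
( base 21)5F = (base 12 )a0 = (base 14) 88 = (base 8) 170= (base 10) 120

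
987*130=128310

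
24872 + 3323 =28195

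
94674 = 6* 15779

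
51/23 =51/23 = 2.22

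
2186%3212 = 2186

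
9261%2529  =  1674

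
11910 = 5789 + 6121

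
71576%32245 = 7086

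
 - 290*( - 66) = 19140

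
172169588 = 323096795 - 150927207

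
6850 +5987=12837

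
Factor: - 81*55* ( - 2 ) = 2^1*3^4*5^1*11^1 = 8910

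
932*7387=6884684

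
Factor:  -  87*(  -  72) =6264 = 2^3*3^3*29^1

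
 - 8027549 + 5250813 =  - 2776736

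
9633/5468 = 9633/5468 = 1.76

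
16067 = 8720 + 7347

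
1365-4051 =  - 2686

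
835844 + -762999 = 72845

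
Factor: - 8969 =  - 8969^1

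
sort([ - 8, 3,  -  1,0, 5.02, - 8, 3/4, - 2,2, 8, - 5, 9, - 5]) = [ - 8,  -  8, - 5, -5, - 2, - 1, 0,3/4, 2,3, 5.02, 8, 9]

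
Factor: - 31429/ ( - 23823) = 3^ ( - 2 ) * 53^1*593^1*2647^( - 1)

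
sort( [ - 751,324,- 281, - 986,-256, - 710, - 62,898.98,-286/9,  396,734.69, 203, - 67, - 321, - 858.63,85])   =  [-986, -858.63, - 751, - 710,-321, - 281, - 256, - 67,-62, - 286/9, 85, 203, 324,396,734.69,898.98 ]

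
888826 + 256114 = 1144940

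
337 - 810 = -473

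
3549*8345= 29616405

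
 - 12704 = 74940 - 87644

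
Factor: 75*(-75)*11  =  - 61875 = - 3^2*5^4 * 11^1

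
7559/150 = 50+59/150 = 50.39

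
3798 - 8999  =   - 5201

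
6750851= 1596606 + 5154245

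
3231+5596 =8827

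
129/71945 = 129/71945  =  0.00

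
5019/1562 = 3 + 333/1562=3.21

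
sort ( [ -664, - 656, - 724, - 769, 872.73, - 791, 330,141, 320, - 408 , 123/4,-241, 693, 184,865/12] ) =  [  -  791,  -  769, - 724 ,- 664, - 656, - 408,  -  241,123/4, 865/12,141,184,320, 330,693, 872.73]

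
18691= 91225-72534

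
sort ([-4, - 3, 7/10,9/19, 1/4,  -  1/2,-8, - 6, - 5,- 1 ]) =[ - 8,- 6,-5, - 4, - 3, - 1, - 1/2, 1/4 , 9/19, 7/10]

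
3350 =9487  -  6137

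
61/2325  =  61/2325 = 0.03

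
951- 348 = 603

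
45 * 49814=2241630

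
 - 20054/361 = -56 + 162/361 = - 55.55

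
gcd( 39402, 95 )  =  1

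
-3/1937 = -1 + 1934/1937=- 0.00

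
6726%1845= 1191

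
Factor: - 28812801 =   -  3^1* 61^1*79^1*1993^1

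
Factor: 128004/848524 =3^1* 10667^1*212131^(  -  1 )=32001/212131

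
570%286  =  284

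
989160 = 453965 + 535195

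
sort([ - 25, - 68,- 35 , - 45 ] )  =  [-68, -45, - 35, - 25 ]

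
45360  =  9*5040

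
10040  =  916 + 9124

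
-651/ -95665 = 651/95665 =0.01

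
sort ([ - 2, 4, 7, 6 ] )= [ - 2, 4, 6, 7 ]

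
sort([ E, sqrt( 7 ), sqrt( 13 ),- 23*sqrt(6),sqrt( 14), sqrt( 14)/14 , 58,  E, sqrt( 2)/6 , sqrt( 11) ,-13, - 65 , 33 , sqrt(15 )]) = [ - 65 , - 23*sqrt( 6), - 13 , sqrt(2)/6,  sqrt( 14 )/14,sqrt(7 ),E , E,sqrt( 11 ), sqrt( 13 ),  sqrt(14),sqrt( 15 ),33,58] 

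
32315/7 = 32315/7 = 4616.43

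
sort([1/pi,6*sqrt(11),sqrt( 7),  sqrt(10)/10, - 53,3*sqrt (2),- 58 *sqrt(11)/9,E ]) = [ - 53,  -  58*sqrt( 11)/9,sqrt ( 10)/10,1/pi,sqrt( 7 ),E,3* sqrt( 2), 6*sqrt(11) ] 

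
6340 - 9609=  - 3269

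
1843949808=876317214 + 967632594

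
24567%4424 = 2447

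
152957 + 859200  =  1012157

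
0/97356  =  0= 0.00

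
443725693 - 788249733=-344524040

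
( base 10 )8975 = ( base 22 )IBL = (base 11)681A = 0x230F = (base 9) 13272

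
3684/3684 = 1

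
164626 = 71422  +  93204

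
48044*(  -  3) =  - 144132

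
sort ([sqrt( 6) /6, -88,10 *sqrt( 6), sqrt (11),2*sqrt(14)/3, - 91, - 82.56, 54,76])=[ - 91 ,  -  88, - 82.56  ,  sqrt( 6) /6,2*sqrt( 14) /3,sqrt(11), 10 * sqrt(6),54, 76] 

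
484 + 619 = 1103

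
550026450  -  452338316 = 97688134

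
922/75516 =461/37758=0.01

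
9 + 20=29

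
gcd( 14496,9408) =96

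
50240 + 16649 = 66889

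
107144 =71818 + 35326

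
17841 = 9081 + 8760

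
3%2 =1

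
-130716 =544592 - 675308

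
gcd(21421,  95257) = 1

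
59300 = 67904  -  8604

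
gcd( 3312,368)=368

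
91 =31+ 60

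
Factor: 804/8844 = 11^(  -  1) = 1/11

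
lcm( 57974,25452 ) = 1043532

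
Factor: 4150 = 2^1 *5^2*83^1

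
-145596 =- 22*6618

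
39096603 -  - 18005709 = 57102312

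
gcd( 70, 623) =7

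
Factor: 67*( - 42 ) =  - 2814 = - 2^1*3^1*7^1*67^1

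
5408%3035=2373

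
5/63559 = 5/63559 = 0.00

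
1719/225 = 191/25 = 7.64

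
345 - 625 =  - 280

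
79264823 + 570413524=649678347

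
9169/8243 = 9169/8243 = 1.11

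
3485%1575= 335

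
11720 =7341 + 4379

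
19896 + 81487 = 101383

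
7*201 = 1407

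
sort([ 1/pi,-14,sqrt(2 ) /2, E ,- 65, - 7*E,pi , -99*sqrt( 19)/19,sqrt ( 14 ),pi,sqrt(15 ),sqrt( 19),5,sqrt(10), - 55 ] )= [  -  65,-55 , - 99*sqrt( 19 )/19,-7 * E,-14,1/pi,sqrt( 2 )/2 , E,  pi,pi,sqrt(10), sqrt(14), sqrt( 15) , sqrt(19), 5] 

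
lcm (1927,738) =34686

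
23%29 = 23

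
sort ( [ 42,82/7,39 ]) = [82/7,39,42] 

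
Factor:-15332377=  - 15332377^1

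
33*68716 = 2267628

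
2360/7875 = 472/1575= 0.30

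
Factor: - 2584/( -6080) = 2^( - 3)* 5^( - 1)*17^1 =17/40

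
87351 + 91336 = 178687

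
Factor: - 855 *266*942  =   - 214239060  =  - 2^2*3^3*5^1 * 7^1*19^2*157^1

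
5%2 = 1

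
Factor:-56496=  -  2^4*3^1 * 11^1*107^1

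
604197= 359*1683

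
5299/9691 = 5299/9691 = 0.55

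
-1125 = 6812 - 7937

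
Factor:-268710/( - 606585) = 338/763 = 2^1*7^( - 1)*13^2*109^(-1 ) 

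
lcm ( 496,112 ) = 3472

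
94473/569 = 94473/569 = 166.03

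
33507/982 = 33507/982= 34.12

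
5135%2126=883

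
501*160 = 80160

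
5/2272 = 5/2272 = 0.00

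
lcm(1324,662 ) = 1324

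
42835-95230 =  - 52395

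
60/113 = 60/113=0.53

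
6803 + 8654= 15457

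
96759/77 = 96759/77 = 1256.61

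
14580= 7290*2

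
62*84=5208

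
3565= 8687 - 5122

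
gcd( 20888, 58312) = 8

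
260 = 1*260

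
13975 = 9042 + 4933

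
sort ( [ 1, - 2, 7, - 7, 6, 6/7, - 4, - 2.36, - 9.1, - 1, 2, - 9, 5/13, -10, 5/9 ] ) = [-10, - 9.1, - 9, - 7, - 4, - 2.36, - 2, - 1,5/13,  5/9, 6/7, 1,  2, 6, 7]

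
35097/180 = 11699/60 = 194.98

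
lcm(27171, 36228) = 108684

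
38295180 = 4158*9210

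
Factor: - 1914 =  - 2^1*3^1*11^1*29^1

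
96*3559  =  341664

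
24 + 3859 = 3883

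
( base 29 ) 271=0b11101011110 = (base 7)5333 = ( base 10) 1886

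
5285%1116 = 821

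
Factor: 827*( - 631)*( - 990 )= 516618630= 2^1*3^2*5^1 *11^1*631^1*827^1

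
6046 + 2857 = 8903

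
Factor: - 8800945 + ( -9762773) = - 2^1*3^1 * 503^1 * 6151^1 = -  18563718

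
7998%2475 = 573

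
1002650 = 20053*50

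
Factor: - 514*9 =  - 2^1 *3^2* 257^1 = -4626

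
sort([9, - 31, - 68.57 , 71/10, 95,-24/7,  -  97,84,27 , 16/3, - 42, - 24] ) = [ - 97, - 68.57,- 42, - 31, -24,-24/7, 16/3, 71/10,9 , 27, 84,95] 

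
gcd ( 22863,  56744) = 1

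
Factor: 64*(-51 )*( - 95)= 310080=2^6*3^1*5^1*17^1 *19^1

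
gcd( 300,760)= 20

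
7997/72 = 7997/72 = 111.07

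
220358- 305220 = -84862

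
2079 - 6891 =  - 4812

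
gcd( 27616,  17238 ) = 2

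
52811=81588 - 28777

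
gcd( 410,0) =410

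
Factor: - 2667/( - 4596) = 2^( - 2)*7^1*127^1*383^( - 1 ) = 889/1532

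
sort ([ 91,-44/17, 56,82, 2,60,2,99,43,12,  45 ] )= [-44/17, 2,2,12,  43, 45,56,60,82,91,99 ]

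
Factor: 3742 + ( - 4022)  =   - 2^3*5^1*7^1  =  -280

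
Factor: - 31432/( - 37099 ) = 2^3*23^ ( - 1 ) * 1613^( - 1)*3929^1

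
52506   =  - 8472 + 60978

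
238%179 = 59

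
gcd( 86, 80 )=2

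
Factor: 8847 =3^2 * 983^1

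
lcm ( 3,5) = 15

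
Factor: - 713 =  - 23^1*31^1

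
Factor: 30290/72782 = 15145/36391 = 5^1*13^1*151^( - 1)*233^1 * 241^( - 1 )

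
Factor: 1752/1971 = 2^3*3^(-2 )  =  8/9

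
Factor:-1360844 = -2^2*340211^1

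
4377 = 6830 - 2453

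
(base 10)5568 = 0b1010111000000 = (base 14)205A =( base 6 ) 41440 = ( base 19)f81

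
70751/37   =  70751/37 = 1912.19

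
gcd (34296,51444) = 17148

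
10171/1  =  10171=10171.00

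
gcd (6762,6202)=14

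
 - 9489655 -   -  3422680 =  - 6066975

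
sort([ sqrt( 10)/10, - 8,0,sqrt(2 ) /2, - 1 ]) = [ - 8,-1,0, sqrt(10 ) /10,sqrt ( 2)/2]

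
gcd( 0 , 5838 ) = 5838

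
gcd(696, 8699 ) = 1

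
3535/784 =4 + 57/112 = 4.51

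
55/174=55/174 = 0.32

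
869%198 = 77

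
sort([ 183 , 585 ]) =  [183 , 585]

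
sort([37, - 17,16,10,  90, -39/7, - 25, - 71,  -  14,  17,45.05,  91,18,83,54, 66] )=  [-71, - 25,-17 ,  -  14, - 39/7, 10,16,  17,18,37,45.05,54,66,83,90,91]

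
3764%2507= 1257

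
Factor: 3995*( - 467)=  - 5^1 *17^1*47^1*467^1 = -1865665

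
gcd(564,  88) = 4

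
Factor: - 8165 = -5^1 *23^1  *71^1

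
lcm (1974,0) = 0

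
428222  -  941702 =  - 513480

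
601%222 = 157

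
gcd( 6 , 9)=3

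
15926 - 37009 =  -  21083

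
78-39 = 39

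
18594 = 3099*6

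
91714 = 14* 6551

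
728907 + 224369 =953276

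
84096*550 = 46252800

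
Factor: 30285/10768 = 2^( - 4 )*3^2 * 5^1 = 45/16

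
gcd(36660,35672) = 52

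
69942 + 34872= 104814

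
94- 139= -45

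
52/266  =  26/133 = 0.20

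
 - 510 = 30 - 540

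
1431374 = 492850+938524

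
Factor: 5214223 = 7^1* 17^1*43^1 * 1019^1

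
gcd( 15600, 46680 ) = 120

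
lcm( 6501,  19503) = 19503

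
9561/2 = 9561/2 = 4780.50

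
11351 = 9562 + 1789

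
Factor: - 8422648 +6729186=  - 2^1*223^1 * 3797^1 = - 1693462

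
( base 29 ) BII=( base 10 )9791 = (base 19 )1826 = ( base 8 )23077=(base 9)14378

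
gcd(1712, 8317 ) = 1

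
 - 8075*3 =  - 24225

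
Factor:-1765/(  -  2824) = 5/8= 2^ (-3)*5^1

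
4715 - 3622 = 1093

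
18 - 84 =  - 66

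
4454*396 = 1763784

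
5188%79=53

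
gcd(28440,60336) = 72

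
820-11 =809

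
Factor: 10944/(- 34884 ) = -2^4 * 3^(-1 ) * 17^( - 1) =- 16/51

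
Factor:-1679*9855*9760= - 161494279200 = -2^5* 3^3*5^2*23^1* 61^1*73^2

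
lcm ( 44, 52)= 572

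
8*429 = 3432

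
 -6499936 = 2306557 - 8806493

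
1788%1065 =723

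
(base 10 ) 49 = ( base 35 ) 1E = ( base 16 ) 31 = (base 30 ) 1j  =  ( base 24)21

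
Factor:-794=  - 2^1*397^1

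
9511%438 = 313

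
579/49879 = 579/49879  =  0.01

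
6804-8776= -1972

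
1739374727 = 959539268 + 779835459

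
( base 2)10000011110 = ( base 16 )41e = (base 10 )1054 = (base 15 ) 4A4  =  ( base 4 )100132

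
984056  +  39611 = 1023667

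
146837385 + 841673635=988511020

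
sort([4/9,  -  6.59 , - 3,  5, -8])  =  [ - 8, - 6.59, - 3, 4/9,5] 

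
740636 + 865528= 1606164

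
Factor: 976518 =2^1*3^2 * 54251^1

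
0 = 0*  47296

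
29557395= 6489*4555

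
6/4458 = 1/743 = 0.00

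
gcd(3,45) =3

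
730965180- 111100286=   619864894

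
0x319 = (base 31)PI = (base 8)1431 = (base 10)793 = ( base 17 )2cb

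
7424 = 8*928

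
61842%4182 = 3294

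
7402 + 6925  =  14327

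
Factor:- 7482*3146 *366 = -2^3*3^2*11^2*13^1*29^1 * 43^1*61^1 = -8615044152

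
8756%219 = 215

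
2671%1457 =1214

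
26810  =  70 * 383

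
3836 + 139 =3975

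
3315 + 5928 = 9243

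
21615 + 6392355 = 6413970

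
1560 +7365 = 8925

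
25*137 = 3425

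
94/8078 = 47/4039=0.01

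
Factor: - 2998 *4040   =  - 2^4*5^1 * 101^1*1499^1  =  - 12111920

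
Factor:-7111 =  - 13^1*547^1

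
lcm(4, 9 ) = 36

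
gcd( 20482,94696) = 266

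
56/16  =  7/2 = 3.50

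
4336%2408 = 1928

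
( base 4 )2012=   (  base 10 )134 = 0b10000110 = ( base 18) 78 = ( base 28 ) 4m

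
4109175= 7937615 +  - 3828440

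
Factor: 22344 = 2^3*3^1  *7^2*19^1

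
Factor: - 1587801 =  - 3^1 *47^1*11261^1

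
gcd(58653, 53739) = 63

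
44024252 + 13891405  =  57915657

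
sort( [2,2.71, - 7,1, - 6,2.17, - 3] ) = [ - 7,- 6,- 3,1, 2, 2.17,2.71]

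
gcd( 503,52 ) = 1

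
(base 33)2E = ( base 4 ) 1100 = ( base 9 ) 88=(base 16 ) 50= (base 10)80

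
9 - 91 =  - 82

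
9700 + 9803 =19503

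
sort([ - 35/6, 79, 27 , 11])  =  [ - 35/6,11,27, 79 ]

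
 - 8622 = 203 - 8825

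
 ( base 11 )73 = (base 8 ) 120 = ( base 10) 80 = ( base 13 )62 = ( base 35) 2A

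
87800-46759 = 41041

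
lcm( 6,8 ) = 24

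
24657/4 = 6164+1/4 = 6164.25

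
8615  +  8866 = 17481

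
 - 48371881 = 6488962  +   - 54860843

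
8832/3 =2944 = 2944.00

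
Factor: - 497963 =-497963^1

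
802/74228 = 401/37114 = 0.01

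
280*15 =4200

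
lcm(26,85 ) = 2210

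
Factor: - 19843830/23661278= - 3^2*5^1*29^1 * 37^( - 1)*7603^1*319747^( - 1)  =  - 9921915/11830639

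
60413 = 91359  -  30946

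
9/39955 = 9/39955 = 0.00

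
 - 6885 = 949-7834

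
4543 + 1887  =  6430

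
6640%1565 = 380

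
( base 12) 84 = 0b1100100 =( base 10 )100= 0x64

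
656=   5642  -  4986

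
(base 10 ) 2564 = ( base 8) 5004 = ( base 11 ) 1a21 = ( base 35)239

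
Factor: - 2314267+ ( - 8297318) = -10611585  =  - 3^2 * 5^1*235813^1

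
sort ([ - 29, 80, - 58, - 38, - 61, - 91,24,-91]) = [ - 91, - 91, - 61, - 58, - 38, - 29, 24,  80]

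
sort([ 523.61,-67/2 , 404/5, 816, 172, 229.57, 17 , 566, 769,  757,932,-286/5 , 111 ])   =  [ - 286/5, - 67/2,17,404/5,111,172,229.57,  523.61,  566, 757,769,  816,932] 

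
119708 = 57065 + 62643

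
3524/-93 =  - 38 + 10/93  =  - 37.89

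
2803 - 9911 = -7108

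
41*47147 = 1933027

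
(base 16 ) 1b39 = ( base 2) 1101100111001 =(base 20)h89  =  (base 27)9f3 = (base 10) 6969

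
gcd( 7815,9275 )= 5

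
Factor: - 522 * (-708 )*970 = 358488720= 2^4*3^3*5^1*29^1*59^1*97^1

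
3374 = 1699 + 1675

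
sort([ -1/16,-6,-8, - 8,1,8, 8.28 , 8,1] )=[ - 8 , - 8, - 6, - 1/16 , 1 , 1 , 8,8,8.28 ] 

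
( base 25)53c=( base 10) 3212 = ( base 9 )4358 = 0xC8C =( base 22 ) 6e0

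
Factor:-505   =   - 5^1 *101^1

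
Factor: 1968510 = 2^1*3^1 * 5^1 * 65617^1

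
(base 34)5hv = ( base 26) 9bj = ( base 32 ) 67l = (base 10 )6389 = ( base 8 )14365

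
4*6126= 24504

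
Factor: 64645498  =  2^1*4919^1*6571^1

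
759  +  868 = 1627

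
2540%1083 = 374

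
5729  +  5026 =10755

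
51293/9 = 51293/9=5699.22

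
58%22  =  14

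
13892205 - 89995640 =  - 76103435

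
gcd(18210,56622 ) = 6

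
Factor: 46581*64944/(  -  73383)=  - 2^4*3^2*11^1*41^1 * 61^(  -  1 )*401^(- 1)*15527^1 = -  1008385488/24461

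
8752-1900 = 6852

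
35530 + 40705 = 76235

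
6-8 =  - 2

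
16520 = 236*70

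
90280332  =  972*92881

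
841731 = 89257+752474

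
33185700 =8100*4097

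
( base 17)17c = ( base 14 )220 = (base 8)644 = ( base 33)co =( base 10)420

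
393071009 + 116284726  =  509355735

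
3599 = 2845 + 754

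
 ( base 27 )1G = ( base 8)53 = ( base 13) 34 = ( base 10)43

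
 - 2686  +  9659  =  6973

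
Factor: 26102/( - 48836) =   -  2^( - 1)*29^( - 1)*31^1= - 31/58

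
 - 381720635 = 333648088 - 715368723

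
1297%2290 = 1297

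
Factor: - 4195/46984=- 2^(-3)*5^1*7^( -1 ) = - 5/56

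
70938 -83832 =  - 12894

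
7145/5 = 1429 = 1429.00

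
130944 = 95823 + 35121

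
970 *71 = 68870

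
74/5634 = 37/2817 = 0.01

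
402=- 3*(-134) 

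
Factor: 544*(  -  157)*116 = - 9907328 = - 2^7*17^1 * 29^1*157^1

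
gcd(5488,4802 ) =686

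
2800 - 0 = 2800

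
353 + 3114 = 3467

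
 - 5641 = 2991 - 8632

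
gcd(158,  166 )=2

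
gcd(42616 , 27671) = 7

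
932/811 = 932/811 =1.15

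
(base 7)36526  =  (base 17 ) 1FG6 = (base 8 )22466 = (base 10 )9526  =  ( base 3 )111001211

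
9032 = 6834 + 2198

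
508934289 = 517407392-8473103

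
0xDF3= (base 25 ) 5hl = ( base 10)3571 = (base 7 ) 13261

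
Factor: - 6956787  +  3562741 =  - 3394046 = -  2^1*19^1*89317^1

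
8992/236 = 38 + 6/59 = 38.10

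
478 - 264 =214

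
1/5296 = 1/5296 = 0.00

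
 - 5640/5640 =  - 1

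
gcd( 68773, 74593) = 97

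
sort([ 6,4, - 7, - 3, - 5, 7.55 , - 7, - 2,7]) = [ - 7,-7, - 5, - 3, - 2, 4,  6, 7,7.55] 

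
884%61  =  30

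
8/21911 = 8/21911   =  0.00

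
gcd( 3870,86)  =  86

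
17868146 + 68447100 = 86315246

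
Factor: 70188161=70188161^1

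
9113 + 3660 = 12773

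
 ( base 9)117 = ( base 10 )97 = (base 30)37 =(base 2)1100001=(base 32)31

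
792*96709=76593528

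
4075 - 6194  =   - 2119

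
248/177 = 248/177 = 1.40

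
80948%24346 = 7910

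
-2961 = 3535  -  6496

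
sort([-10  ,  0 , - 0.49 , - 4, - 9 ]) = [ - 10, - 9, - 4, - 0.49,  0 ]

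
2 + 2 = 4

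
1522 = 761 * 2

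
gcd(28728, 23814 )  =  378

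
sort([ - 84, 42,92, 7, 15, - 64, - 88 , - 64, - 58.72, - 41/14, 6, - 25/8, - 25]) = [ - 88, - 84,-64, - 64, -58.72, - 25, - 25/8, - 41/14, 6,7,15, 42, 92 ] 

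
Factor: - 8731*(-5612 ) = 48998372 = 2^2*23^1*61^1 * 8731^1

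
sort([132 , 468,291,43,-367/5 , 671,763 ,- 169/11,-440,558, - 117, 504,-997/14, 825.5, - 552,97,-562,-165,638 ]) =[-562, - 552, - 440, - 165, - 117, - 367/5,-997/14 , - 169/11,43 , 97,132,291,468,504, 558,638, 671, 763,825.5 ]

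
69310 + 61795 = 131105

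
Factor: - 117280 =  - 2^5 * 5^1 * 733^1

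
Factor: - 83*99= - 3^2*11^1 *83^1 = -8217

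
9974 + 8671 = 18645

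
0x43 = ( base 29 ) 29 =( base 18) 3d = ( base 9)74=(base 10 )67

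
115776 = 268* 432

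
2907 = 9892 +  - 6985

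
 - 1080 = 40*( - 27 )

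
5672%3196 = 2476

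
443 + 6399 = 6842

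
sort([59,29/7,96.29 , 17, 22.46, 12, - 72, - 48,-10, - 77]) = [ - 77,-72, - 48, -10, 29/7,12,17, 22.46,59,96.29 ]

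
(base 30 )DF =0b110010101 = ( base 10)405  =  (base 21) j6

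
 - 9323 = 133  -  9456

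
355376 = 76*4676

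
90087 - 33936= 56151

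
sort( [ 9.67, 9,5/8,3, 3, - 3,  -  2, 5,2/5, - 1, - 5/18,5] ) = [ -3, - 2, - 1, - 5/18, 2/5,  5/8, 3,3,5, 5,9, 9.67 ] 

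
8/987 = 8/987 =0.01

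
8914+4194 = 13108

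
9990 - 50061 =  - 40071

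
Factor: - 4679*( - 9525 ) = 44567475=3^1 * 5^2*127^1 * 4679^1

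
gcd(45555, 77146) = 1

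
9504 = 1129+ 8375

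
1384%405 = 169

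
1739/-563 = - 4+513/563=- 3.09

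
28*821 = 22988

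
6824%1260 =524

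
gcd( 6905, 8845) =5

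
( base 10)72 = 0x48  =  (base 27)2I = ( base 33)26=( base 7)132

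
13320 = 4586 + 8734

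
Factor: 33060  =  2^2*3^1 * 5^1 * 19^1*29^1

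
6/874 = 3/437 = 0.01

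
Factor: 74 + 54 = 2^7= 128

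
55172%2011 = 875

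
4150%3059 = 1091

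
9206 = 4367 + 4839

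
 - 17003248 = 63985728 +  - 80988976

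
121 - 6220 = -6099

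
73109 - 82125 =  - 9016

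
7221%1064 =837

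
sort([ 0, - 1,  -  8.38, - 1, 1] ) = [ - 8.38,-1, - 1,0,1] 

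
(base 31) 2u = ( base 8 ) 134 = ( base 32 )2s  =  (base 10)92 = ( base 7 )161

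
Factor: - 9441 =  - 3^2*1049^1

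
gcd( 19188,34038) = 18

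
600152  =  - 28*(-21434)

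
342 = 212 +130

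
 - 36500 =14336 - 50836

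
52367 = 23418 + 28949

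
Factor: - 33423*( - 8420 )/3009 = 93807220/1003 = 2^2*5^1*13^1*17^( - 1 )*59^ ( - 1)*421^1 * 857^1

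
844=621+223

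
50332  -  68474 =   -  18142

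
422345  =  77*5485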